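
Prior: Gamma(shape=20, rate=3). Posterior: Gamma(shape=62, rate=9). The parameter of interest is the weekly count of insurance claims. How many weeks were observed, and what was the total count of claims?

n = 6 weeks with total 42 claims

A Gamma(α, β) prior (rate parametrization) on a Poisson rate with n observations summing to S gives posterior Gamma(α+S, β+n).
Matching: Σxᵢ = 62 − 20 = 42 and n = 9 − 3 = 6.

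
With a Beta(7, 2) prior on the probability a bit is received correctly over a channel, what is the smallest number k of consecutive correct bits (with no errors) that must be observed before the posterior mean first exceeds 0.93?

After k correct bits and 0 errors the posterior is Beta(7+k, 2), with mean (7+k)/(7+2+k).
Set (7+k)/(9+k) > 0.93 and solve: k > (0.93·9 − 7)/(1 − 0.93) = 19.571.
The smallest integer exceeding 19.571 is 20.

k = 20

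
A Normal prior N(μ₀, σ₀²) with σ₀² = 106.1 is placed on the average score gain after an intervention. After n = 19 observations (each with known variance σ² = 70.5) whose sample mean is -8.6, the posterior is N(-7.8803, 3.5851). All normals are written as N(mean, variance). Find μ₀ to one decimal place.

μ₀ = 12.7

With known observation variance, the Normal–Normal posterior has precision τ_n = τ₀ + n/σ² and mean μ_n = (τ₀μ₀ + (n/σ²)x̄)/τ_n.
Here τ₀ = 1/106.1 = 0.009425 and τ_data = 19/70.5 = 0.269504, so τ_n = 0.278929.
Rearranging for μ₀: μ₀ = (μ_n·τ_n − τ_data·x̄)/τ₀ = (-7.8803·0.278929 − 0.269504·-8.6) / 0.009425 = 0.119690/0.009425 ≈ 12.7.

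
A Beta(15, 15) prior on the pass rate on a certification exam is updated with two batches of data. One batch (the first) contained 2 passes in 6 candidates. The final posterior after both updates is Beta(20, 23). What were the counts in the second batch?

3 passes and 4 failures

Sequential conjugate updates are equivalent to a single update on the pooled data, so total successes = posterior α − prior α and total failures = posterior β − prior β.
Total across both batches: 20−15=5 passes, 23−15=8 failures.
Subtract the first batch: 5−2=3 passes and 8−4=4 failures.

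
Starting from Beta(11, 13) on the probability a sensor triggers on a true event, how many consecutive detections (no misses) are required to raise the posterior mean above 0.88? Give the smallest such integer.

k = 85

After k detections and 0 misses the posterior is Beta(11+k, 13), with mean (11+k)/(11+13+k).
Set (11+k)/(24+k) > 0.88 and solve: k > (0.88·24 − 11)/(1 − 0.88) = 84.333.
The smallest integer exceeding 84.333 is 85.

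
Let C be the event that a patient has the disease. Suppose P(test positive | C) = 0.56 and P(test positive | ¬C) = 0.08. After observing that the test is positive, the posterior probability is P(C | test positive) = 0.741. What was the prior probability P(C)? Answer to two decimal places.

In odds form, posterior odds = prior odds × likelihood ratio, so prior odds = posterior odds ÷ LR.
Posterior odds = 0.741/(1−0.741) = 2.8610. LR = 0.56/0.08 = 7.0000.
Prior odds = 2.8610/7.0000 = 0.4087, so P(C) = 0.4087/(1+0.4087) ≈ 0.29.

P(C) = 0.29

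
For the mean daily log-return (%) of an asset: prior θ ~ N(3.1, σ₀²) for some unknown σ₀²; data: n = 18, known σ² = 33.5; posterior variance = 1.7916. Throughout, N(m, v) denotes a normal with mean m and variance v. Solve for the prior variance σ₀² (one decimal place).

For the Normal–Normal model with known σ², precisions add: τ_n = τ₀ + n/σ².
So 1/σ₀² = 1/1.7916 − 18/33.5 = 0.558160 − 0.537313 = 0.020847.
Hence σ₀² = 1/0.020847 ≈ 48.0.

σ₀² = 48.0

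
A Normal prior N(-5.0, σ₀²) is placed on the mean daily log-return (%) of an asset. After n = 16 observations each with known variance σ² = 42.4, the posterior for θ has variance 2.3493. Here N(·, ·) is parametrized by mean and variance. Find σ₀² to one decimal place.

σ₀² = 20.7

For the Normal–Normal model with known σ², precisions add: τ_n = τ₀ + n/σ².
So 1/σ₀² = 1/2.3493 − 16/42.4 = 0.425659 − 0.377358 = 0.048301.
Hence σ₀² = 1/0.048301 ≈ 20.7.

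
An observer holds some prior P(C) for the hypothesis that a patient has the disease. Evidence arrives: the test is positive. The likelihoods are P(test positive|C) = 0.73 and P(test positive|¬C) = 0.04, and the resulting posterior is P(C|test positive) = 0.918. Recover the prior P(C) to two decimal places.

Bayes' rule in odds form gives O(C|E) = O(C)·[P(E|C)/P(E|¬C)], hence O(C) = O(C|E)/LR.
Posterior odds = 0.918/(1−0.918) = 11.1951. LR = 0.73/0.04 = 18.2500.
Prior odds = 11.1951/18.2500 = 0.6134, so P(C) = 0.6134/(1+0.6134) ≈ 0.38.

P(C) = 0.38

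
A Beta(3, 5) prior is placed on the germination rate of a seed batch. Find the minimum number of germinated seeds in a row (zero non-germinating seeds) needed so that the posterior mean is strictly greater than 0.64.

k = 6

After k germinated seeds and 0 non-germinating seeds the posterior is Beta(3+k, 5), with mean (3+k)/(3+5+k).
Set (3+k)/(8+k) > 0.64 and solve: k > (0.64·8 − 3)/(1 − 0.64) = 5.889.
The smallest integer exceeding 5.889 is 6, and checking k=6: (9)/(14) = 0.6429 > 0.64.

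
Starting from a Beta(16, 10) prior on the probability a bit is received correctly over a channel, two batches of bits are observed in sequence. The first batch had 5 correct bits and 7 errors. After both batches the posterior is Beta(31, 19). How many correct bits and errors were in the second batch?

Because Beta–binomial updating is additive in the counts, the combined data contributed (α_post−α_prior, β_post−β_prior) successes and failures.
Total across both batches: 31−16=15 correct bits, 19−10=9 errors.
Subtract the first batch: 15−5=10 correct bits and 9−7=2 errors.

10 correct bits and 2 errors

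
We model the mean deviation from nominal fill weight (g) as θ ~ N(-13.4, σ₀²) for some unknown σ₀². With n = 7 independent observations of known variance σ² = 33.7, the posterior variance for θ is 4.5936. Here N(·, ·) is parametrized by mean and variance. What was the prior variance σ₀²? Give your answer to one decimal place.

σ₀² = 100.2

For the Normal–Normal model with known σ², precisions add: τ_n = τ₀ + n/σ².
So 1/σ₀² = 1/4.5936 − 7/33.7 = 0.217694 − 0.207715 = 0.009979.
Hence σ₀² = 1/0.009979 ≈ 100.2.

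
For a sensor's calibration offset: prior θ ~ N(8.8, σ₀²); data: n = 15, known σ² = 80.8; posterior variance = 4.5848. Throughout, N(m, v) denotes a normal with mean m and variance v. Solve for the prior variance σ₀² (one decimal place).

σ₀² = 30.8

For the Normal–Normal model with known σ², precisions add: τ_n = τ₀ + n/σ².
So 1/σ₀² = 1/4.5848 − 15/80.8 = 0.218112 − 0.185644 = 0.032468.
Hence σ₀² = 1/0.032468 ≈ 30.8.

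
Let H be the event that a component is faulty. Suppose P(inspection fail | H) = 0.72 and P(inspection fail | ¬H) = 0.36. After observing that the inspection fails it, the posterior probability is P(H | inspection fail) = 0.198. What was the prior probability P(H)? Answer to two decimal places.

Bayes' rule in odds form gives O(H|E) = O(H)·[P(E|H)/P(E|¬H)], hence O(H) = O(H|E)/LR.
Posterior odds = 0.198/(1−0.198) = 0.2469. LR = 0.72/0.36 = 2.0000.
Prior odds = 0.2469/2.0000 = 0.1235, so P(H) = 0.1235/(1+0.1235) ≈ 0.11.

P(H) = 0.11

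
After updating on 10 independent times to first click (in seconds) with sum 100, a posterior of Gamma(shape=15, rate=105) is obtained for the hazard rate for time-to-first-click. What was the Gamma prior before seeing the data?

For an exponential likelihood with a Gamma(α, β) prior on the rate, n observations with total T give posterior Gamma(α+n, β+T).
So α = 15 − 10 = 5 and β = 105 − 100 = 5.

Gamma(shape=5, rate=5)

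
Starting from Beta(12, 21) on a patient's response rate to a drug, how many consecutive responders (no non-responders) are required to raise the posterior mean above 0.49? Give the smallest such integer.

k = 9

After k responders and 0 non-responders the posterior is Beta(12+k, 21), with mean (12+k)/(12+21+k).
Set (12+k)/(33+k) > 0.49 and solve: k > (0.49·33 − 12)/(1 − 0.49) = 8.176.
The smallest integer exceeding 8.176 is 9.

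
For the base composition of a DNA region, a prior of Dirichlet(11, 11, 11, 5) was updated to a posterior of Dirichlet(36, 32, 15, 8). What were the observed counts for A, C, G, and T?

counts (25, 21, 4, 3)

For a Dirichlet(α) prior with multinomial counts c, the posterior is Dirichlet(α + c) componentwise.
Counts are posterior − prior componentwise: 36−11=25, 32−11=21, 15−11=4, 8−5=3.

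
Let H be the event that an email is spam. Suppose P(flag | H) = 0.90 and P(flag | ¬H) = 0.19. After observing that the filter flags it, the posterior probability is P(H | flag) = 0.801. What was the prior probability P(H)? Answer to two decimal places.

Bayes' rule in odds form gives O(H|E) = O(H)·[P(E|H)/P(E|¬H)], hence O(H) = O(H|E)/LR.
Posterior odds = 0.801/(1−0.801) = 4.0251. LR = 0.90/0.19 = 4.7368.
Prior odds = 4.0251/4.7368 = 0.8498, so P(H) = 0.8498/(1+0.8498) ≈ 0.46.

P(H) = 0.46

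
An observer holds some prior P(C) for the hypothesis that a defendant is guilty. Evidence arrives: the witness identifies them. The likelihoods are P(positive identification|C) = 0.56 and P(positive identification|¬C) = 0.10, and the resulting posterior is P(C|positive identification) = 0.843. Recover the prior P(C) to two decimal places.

P(C) = 0.49

In odds form, posterior odds = prior odds × likelihood ratio, so prior odds = posterior odds ÷ LR.
Posterior odds = 0.843/(1−0.843) = 5.3694. LR = 0.56/0.10 = 5.6000.
Prior odds = 5.3694/5.6000 = 0.9588, so P(C) = 0.9588/(1+0.9588) ≈ 0.49.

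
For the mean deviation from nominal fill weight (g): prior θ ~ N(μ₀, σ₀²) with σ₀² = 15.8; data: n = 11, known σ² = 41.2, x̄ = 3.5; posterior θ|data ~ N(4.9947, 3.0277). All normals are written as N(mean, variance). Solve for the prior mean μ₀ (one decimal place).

The posterior mean is a precision-weighted average: μ_n = (τ₀μ₀ + τ_data·x̄)/(τ₀+τ_data), with τ₀=1/σ₀² and τ_data=n/σ².
Here τ₀ = 1/15.8 = 0.063291 and τ_data = 11/41.2 = 0.266990, so τ_n = 0.330281.
Rearranging for μ₀: μ₀ = (μ_n·τ_n − τ_data·x̄)/τ₀ = (4.9947·0.330281 − 0.266990·3.5) / 0.063291 = 0.715190/0.063291 ≈ 11.3.

μ₀ = 11.3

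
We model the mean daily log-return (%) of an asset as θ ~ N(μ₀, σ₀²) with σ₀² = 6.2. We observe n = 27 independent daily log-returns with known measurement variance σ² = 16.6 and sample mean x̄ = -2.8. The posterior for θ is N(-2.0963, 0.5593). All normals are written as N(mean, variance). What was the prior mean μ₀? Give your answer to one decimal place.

The posterior mean is a precision-weighted average: μ_n = (τ₀μ₀ + τ_data·x̄)/(τ₀+τ_data), with τ₀=1/σ₀² and τ_data=n/σ².
Here τ₀ = 1/6.2 = 0.161290 and τ_data = 27/16.6 = 1.626506, so τ_n = 1.787796.
Rearranging for μ₀: μ₀ = (μ_n·τ_n − τ_data·x̄)/τ₀ = (-2.0963·1.787796 − 1.626506·-2.8) / 0.161290 = 0.806460/0.161290 ≈ 5.0.

μ₀ = 5.0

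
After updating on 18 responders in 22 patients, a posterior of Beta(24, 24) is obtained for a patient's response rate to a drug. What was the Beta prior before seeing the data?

Beta(6, 20)

Beta is conjugate to the binomial likelihood: posterior = Beta(a+s, b+f).
Subtract the data counts: 24−18=6, 24−4=20.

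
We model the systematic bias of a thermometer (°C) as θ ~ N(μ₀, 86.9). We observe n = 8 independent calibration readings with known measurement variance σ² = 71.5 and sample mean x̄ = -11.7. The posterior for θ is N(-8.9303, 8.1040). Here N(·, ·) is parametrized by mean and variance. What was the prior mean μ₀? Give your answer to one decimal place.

The posterior mean is a precision-weighted average: μ_n = (τ₀μ₀ + τ_data·x̄)/(τ₀+τ_data), with τ₀=1/σ₀² and τ_data=n/σ².
Here τ₀ = 1/86.9 = 0.011507 and τ_data = 8/71.5 = 0.111888, so τ_n = 0.123395.
Rearranging for μ₀: μ₀ = (μ_n·τ_n − τ_data·x̄)/τ₀ = (-8.9303·0.123395 − 0.111888·-11.7) / 0.011507 = 0.207135/0.011507 ≈ 18.0.

μ₀ = 18.0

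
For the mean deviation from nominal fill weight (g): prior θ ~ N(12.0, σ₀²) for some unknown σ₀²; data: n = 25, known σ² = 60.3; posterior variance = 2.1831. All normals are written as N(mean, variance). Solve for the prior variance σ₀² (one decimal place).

σ₀² = 23.0

For the Normal–Normal model with known σ², precisions add: τ_n = τ₀ + n/σ².
So 1/σ₀² = 1/2.1831 − 25/60.3 = 0.458064 − 0.414594 = 0.043470.
Hence σ₀² = 1/0.043470 ≈ 23.0.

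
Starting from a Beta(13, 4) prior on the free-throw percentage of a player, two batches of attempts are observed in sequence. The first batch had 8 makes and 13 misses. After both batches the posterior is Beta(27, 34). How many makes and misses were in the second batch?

Sequential conjugate updates are equivalent to a single update on the pooled data, so total successes = posterior α − prior α and total failures = posterior β − prior β.
Total across both batches: 27−13=14 makes, 34−4=30 misses.
Subtract the first batch: 14−8=6 makes and 30−13=17 misses.

6 makes and 17 misses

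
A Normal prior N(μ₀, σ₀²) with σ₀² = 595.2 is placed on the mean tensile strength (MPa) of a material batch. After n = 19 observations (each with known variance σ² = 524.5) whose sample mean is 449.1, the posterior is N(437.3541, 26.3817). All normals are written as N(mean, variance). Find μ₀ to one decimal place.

The posterior mean is a precision-weighted average: μ_n = (τ₀μ₀ + τ_data·x̄)/(τ₀+τ_data), with τ₀=1/σ₀² and τ_data=n/σ².
Here τ₀ = 1/595.2 = 0.001680 and τ_data = 19/524.5 = 0.036225, so τ_n = 0.037905.
Rearranging for μ₀: μ₀ = (μ_n·τ_n − τ_data·x̄)/τ₀ = (437.3541·0.037905 − 0.036225·449.1) / 0.001680 = 0.309260/0.001680 ≈ 184.1.

μ₀ = 184.1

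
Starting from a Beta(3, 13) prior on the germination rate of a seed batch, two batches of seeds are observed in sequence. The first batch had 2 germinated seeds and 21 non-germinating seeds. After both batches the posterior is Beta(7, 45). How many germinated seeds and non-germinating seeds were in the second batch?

Sequential conjugate updates are equivalent to a single update on the pooled data, so total successes = posterior α − prior α and total failures = posterior β − prior β.
Total across both batches: 7−3=4 germinated seeds, 45−13=32 non-germinating seeds.
Subtract the first batch: 4−2=2 germinated seeds and 32−21=11 non-germinating seeds.

2 germinated seeds and 11 non-germinating seeds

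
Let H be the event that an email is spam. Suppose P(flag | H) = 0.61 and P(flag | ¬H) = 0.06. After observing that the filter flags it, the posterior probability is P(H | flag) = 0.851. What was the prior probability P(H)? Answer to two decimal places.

In odds form, posterior odds = prior odds × likelihood ratio, so prior odds = posterior odds ÷ LR.
Posterior odds = 0.851/(1−0.851) = 5.7114. LR = 0.61/0.06 = 10.1667.
Prior odds = 5.7114/10.1667 = 0.5618, so P(H) = 0.5618/(1+0.5618) ≈ 0.36.

P(H) = 0.36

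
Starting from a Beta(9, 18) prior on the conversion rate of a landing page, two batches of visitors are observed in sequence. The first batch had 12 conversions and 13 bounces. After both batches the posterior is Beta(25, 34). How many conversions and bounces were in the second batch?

4 conversions and 3 bounces

Sequential conjugate updates are equivalent to a single update on the pooled data, so total successes = posterior α − prior α and total failures = posterior β − prior β.
Total across both batches: 25−9=16 conversions, 34−18=16 bounces.
Subtract the first batch: 16−12=4 conversions and 16−13=3 bounces.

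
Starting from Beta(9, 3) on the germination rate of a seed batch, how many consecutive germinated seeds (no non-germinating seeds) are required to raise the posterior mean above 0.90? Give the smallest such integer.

After k germinated seeds and 0 non-germinating seeds the posterior is Beta(9+k, 3), with mean (9+k)/(9+3+k).
Set (9+k)/(12+k) > 0.90 and solve: k > (0.90·12 − 9)/(1 − 0.90) = 18.000.
The smallest integer exceeding 18.000 is 19.

k = 19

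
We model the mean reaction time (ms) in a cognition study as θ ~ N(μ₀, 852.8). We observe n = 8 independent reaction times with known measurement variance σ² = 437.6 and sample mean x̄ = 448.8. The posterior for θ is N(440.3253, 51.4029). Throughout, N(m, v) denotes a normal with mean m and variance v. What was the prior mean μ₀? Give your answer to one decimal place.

μ₀ = 308.2

With known observation variance, the Normal–Normal posterior has precision τ_n = τ₀ + n/σ² and mean μ_n = (τ₀μ₀ + (n/σ²)x̄)/τ_n.
Here τ₀ = 1/852.8 = 0.001173 and τ_data = 8/437.6 = 0.018282, so τ_n = 0.019455.
Rearranging for μ₀: μ₀ = (μ_n·τ_n − τ_data·x̄)/τ₀ = (440.3253·0.019455 − 0.018282·448.8) / 0.001173 = 0.361567/0.001173 ≈ 308.2.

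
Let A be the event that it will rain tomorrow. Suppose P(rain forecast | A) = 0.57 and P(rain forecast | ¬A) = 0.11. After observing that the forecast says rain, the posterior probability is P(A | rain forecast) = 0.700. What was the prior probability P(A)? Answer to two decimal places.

Bayes' rule in odds form gives O(A|E) = O(A)·[P(E|A)/P(E|¬A)], hence O(A) = O(A|E)/LR.
Posterior odds = 0.700/(1−0.700) = 2.3333. LR = 0.57/0.11 = 5.1818.
Prior odds = 2.3333/5.1818 = 0.4503, so P(A) = 0.4503/(1+0.4503) ≈ 0.31.

P(A) = 0.31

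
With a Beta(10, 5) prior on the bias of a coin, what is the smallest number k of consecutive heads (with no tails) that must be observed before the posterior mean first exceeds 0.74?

k = 5

After k heads and 0 tails the posterior is Beta(10+k, 5), with mean (10+k)/(10+5+k).
Set (10+k)/(15+k) > 0.74 and solve: k > (0.74·15 − 10)/(1 − 0.74) = 4.231.
The smallest integer exceeding 4.231 is 5.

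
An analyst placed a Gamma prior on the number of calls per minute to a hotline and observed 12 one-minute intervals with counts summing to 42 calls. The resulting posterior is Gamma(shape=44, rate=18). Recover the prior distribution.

Gamma(shape=2, rate=6)

A Gamma(α, β) prior (rate parametrization) on a Poisson rate with n observations summing to S gives posterior Gamma(α+S, β+n).
So α = 44 − 42 = 2 and β = 18 − 12 = 6.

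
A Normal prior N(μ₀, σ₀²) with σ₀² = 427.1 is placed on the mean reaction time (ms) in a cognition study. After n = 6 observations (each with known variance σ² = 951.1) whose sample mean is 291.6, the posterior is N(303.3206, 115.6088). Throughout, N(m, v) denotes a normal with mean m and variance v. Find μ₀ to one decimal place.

μ₀ = 334.9

With known observation variance, the Normal–Normal posterior has precision τ_n = τ₀ + n/σ² and mean μ_n = (τ₀μ₀ + (n/σ²)x̄)/τ_n.
Here τ₀ = 1/427.1 = 0.002341 and τ_data = 6/951.1 = 0.006308, so τ_n = 0.008649.
Rearranging for μ₀: μ₀ = (μ_n·τ_n − τ_data·x̄)/τ₀ = (303.3206·0.008649 − 0.006308·291.6) / 0.002341 = 0.784007/0.002341 ≈ 334.9.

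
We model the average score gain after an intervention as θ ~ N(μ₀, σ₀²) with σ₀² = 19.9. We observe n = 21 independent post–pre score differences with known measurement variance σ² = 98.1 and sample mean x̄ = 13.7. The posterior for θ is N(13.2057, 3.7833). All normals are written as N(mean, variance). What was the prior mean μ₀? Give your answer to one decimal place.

μ₀ = 11.1

The posterior mean is a precision-weighted average: μ_n = (τ₀μ₀ + τ_data·x̄)/(τ₀+τ_data), with τ₀=1/σ₀² and τ_data=n/σ².
Here τ₀ = 1/19.9 = 0.050251 and τ_data = 21/98.1 = 0.214067, so τ_n = 0.264318.
Rearranging for μ₀: μ₀ = (μ_n·τ_n − τ_data·x̄)/τ₀ = (13.2057·0.264318 − 0.214067·13.7) / 0.050251 = 0.557786/0.050251 ≈ 11.1.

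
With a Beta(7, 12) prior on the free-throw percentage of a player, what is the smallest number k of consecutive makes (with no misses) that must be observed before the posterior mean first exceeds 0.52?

k = 7

After k makes and 0 misses the posterior is Beta(7+k, 12), with mean (7+k)/(7+12+k).
Set (7+k)/(19+k) > 0.52 and solve: k > (0.52·19 − 7)/(1 − 0.52) = 6.000.
The smallest integer exceeding 6.000 is 7.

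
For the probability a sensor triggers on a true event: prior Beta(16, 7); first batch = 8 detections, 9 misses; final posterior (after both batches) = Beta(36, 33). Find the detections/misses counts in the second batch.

Because Beta–binomial updating is additive in the counts, the combined data contributed (α_post−α_prior, β_post−β_prior) successes and failures.
Total across both batches: 36−16=20 detections, 33−7=26 misses.
Subtract the first batch: 20−8=12 detections and 26−9=17 misses.

12 detections and 17 misses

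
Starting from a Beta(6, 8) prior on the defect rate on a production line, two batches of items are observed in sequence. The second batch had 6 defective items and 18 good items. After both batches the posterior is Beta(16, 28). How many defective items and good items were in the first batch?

Because Beta–binomial updating is additive in the counts, the combined data contributed (α_post−α_prior, β_post−β_prior) successes and failures.
Total across both batches: 16−6=10 defective items, 28−8=20 good items.
Subtract the second batch: 10−6=4 defective items and 20−18=2 good items.

4 defective items and 2 good items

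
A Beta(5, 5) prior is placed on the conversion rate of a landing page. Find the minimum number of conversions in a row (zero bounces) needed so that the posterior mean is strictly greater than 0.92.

k = 53

After k conversions and 0 bounces the posterior is Beta(5+k, 5), with mean (5+k)/(5+5+k).
Set (5+k)/(10+k) > 0.92 and solve: k > (0.92·10 − 5)/(1 − 0.92) = 52.500.
The smallest integer exceeding 52.500 is 53, and checking k=53: (58)/(63) = 0.9206 > 0.92.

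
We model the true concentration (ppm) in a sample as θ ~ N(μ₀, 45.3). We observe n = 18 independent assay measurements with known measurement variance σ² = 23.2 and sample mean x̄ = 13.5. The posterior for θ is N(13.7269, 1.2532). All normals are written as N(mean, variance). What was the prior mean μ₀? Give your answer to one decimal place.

μ₀ = 21.7

The posterior mean is a precision-weighted average: μ_n = (τ₀μ₀ + τ_data·x̄)/(τ₀+τ_data), with τ₀=1/σ₀² and τ_data=n/σ².
Here τ₀ = 1/45.3 = 0.022075 and τ_data = 18/23.2 = 0.775862, so τ_n = 0.797937.
Rearranging for μ₀: μ₀ = (μ_n·τ_n − τ_data·x̄)/τ₀ = (13.7269·0.797937 − 0.775862·13.5) / 0.022075 = 0.479064/0.022075 ≈ 21.7.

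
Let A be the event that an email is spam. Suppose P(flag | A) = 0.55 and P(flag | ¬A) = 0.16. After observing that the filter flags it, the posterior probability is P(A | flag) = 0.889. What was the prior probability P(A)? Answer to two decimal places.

P(A) = 0.70

In odds form, posterior odds = prior odds × likelihood ratio, so prior odds = posterior odds ÷ LR.
Posterior odds = 0.889/(1−0.889) = 8.0090. LR = 0.55/0.16 = 3.4375.
Prior odds = 8.0090/3.4375 = 2.3299, so P(A) = 2.3299/(1+2.3299) ≈ 0.70.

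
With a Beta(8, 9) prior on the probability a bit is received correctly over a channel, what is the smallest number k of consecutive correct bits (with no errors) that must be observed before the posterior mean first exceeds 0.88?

After k correct bits and 0 errors the posterior is Beta(8+k, 9), with mean (8+k)/(8+9+k).
Set (8+k)/(17+k) > 0.88 and solve: k > (0.88·17 − 8)/(1 − 0.88) = 58.000.
The smallest integer exceeding 58.000 is 59.

k = 59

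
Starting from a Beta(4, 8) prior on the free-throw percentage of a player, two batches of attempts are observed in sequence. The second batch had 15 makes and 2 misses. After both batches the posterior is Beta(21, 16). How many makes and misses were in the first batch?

Because Beta–binomial updating is additive in the counts, the combined data contributed (α_post−α_prior, β_post−β_prior) successes and failures.
Total across both batches: 21−4=17 makes, 16−8=8 misses.
Subtract the second batch: 17−15=2 makes and 8−2=6 misses.

2 makes and 6 misses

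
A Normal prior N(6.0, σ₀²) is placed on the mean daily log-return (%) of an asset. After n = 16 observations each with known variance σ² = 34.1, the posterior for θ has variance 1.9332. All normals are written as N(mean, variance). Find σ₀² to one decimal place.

For the Normal–Normal model with known σ², precisions add: τ_n = τ₀ + n/σ².
So 1/σ₀² = 1/1.9332 − 16/34.1 = 0.517277 − 0.469208 = 0.048069.
Hence σ₀² = 1/0.048069 ≈ 20.8.

σ₀² = 20.8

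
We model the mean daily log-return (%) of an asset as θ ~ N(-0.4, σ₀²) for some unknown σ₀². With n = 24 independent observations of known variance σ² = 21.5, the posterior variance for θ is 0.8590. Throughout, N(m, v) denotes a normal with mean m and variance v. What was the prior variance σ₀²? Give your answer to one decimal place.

For the Normal–Normal model with known σ², precisions add: τ_n = τ₀ + n/σ².
So 1/σ₀² = 1/0.8590 − 24/21.5 = 1.164144 − 1.116279 = 0.047865.
Hence σ₀² = 1/0.047865 ≈ 20.9.

σ₀² = 20.9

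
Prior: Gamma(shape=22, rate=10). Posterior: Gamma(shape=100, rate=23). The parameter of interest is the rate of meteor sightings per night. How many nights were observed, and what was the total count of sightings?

n = 13 nights with total 78 sightings

A Gamma(α, β) prior (rate parametrization) on a Poisson rate with n observations summing to S gives posterior Gamma(α+S, β+n).
Matching: Σxᵢ = 100 − 22 = 78 and n = 23 − 10 = 13.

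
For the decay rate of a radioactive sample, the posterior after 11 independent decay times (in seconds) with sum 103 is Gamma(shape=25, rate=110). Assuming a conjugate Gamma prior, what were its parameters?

Gamma(shape=14, rate=7)

Gamma–exponential conjugacy: posterior shape = α + n, posterior rate = β + Σtᵢ.
So α = 25 − 11 = 14 and β = 110 − 103 = 7.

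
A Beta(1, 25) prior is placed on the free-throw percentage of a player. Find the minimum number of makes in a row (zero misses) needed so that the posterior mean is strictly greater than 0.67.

After k makes and 0 misses the posterior is Beta(1+k, 25), with mean (1+k)/(1+25+k).
Set (1+k)/(26+k) > 0.67 and solve: k > (0.67·26 − 1)/(1 − 0.67) = 49.758.
The smallest integer exceeding 49.758 is 50, and checking k=50: (51)/(76) = 0.6711 > 0.67.

k = 50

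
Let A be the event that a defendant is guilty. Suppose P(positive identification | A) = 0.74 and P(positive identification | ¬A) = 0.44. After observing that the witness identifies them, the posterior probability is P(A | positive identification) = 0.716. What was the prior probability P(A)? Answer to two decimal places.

P(A) = 0.60

Bayes' rule in odds form gives O(A|E) = O(A)·[P(E|A)/P(E|¬A)], hence O(A) = O(A|E)/LR.
Posterior odds = 0.716/(1−0.716) = 2.5211. LR = 0.74/0.44 = 1.6818.
Prior odds = 2.5211/1.6818 = 1.4990, so P(A) = 1.4990/(1+1.4990) ≈ 0.60.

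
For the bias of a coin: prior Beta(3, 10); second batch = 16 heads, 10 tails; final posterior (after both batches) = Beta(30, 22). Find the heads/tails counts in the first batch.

Sequential conjugate updates are equivalent to a single update on the pooled data, so total successes = posterior α − prior α and total failures = posterior β − prior β.
Total across both batches: 30−3=27 heads, 22−10=12 tails.
Subtract the second batch: 27−16=11 heads and 12−10=2 tails.

11 heads and 2 tails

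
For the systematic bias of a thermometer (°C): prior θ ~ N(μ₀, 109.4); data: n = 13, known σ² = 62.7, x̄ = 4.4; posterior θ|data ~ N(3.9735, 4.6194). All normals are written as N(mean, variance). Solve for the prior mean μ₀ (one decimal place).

The posterior mean is a precision-weighted average: μ_n = (τ₀μ₀ + τ_data·x̄)/(τ₀+τ_data), with τ₀=1/σ₀² and τ_data=n/σ².
Here τ₀ = 1/109.4 = 0.009141 and τ_data = 13/62.7 = 0.207337, so τ_n = 0.216478.
Rearranging for μ₀: μ₀ = (μ_n·τ_n − τ_data·x̄)/τ₀ = (3.9735·0.216478 − 0.207337·4.4) / 0.009141 = -0.052107/0.009141 ≈ -5.7.

μ₀ = -5.7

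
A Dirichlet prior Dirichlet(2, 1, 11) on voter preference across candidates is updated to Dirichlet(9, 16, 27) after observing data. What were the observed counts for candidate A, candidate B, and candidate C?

For a Dirichlet(α) prior with multinomial counts c, the posterior is Dirichlet(α + c) componentwise.
Counts are posterior − prior componentwise: 9−2=7, 16−1=15, 27−11=16.

counts (7, 15, 16)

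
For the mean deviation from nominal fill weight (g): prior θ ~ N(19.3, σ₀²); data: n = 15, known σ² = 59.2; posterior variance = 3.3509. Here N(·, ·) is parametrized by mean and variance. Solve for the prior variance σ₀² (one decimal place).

σ₀² = 22.2

Posterior precision equals prior precision plus data precision: 1/σ_n² = 1/σ₀² + n/σ².
So 1/σ₀² = 1/3.3509 − 15/59.2 = 0.298427 − 0.253378 = 0.045049.
Hence σ₀² = 1/0.045049 ≈ 22.2.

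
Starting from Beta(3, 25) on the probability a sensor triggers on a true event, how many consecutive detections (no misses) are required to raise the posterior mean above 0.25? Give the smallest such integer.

k = 6

After k detections and 0 misses the posterior is Beta(3+k, 25), with mean (3+k)/(3+25+k).
Set (3+k)/(28+k) > 0.25 and solve: k > (0.25·28 − 3)/(1 − 0.25) = 5.333.
The smallest integer exceeding 5.333 is 6.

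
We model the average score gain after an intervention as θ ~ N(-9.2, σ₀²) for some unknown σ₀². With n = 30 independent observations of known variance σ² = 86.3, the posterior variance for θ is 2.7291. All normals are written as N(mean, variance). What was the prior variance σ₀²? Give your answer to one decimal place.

σ₀² = 53.2

For the Normal–Normal model with known σ², precisions add: τ_n = τ₀ + n/σ².
So 1/σ₀² = 1/2.7291 − 30/86.3 = 0.366421 − 0.347625 = 0.018796.
Hence σ₀² = 1/0.018796 ≈ 53.2.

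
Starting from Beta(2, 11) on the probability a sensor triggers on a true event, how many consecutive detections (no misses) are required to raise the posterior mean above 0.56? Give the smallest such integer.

k = 13

After k detections and 0 misses the posterior is Beta(2+k, 11), with mean (2+k)/(2+11+k).
Set (2+k)/(13+k) > 0.56 and solve: k > (0.56·13 − 2)/(1 − 0.56) = 12.000.
The smallest integer exceeding 12.000 is 13.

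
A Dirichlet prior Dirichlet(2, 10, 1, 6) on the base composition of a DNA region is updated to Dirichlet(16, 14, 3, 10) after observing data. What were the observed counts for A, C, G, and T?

counts (14, 4, 2, 4)

For a Dirichlet(α) prior with multinomial counts c, the posterior is Dirichlet(α + c) componentwise.
Counts are posterior − prior componentwise: 16−2=14, 14−10=4, 3−1=2, 10−6=4.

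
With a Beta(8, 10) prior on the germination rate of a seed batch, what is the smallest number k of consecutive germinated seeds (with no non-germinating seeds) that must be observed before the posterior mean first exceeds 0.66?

After k germinated seeds and 0 non-germinating seeds the posterior is Beta(8+k, 10), with mean (8+k)/(8+10+k).
Set (8+k)/(18+k) > 0.66 and solve: k > (0.66·18 − 8)/(1 − 0.66) = 11.412.
The smallest integer exceeding 11.412 is 12, and checking k=12: (20)/(30) = 0.6667 > 0.66.

k = 12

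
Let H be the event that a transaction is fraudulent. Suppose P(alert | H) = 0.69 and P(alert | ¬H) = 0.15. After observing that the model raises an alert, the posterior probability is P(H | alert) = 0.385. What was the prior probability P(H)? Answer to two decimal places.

In odds form, posterior odds = prior odds × likelihood ratio, so prior odds = posterior odds ÷ LR.
Posterior odds = 0.385/(1−0.385) = 0.6260. LR = 0.69/0.15 = 4.6000.
Prior odds = 0.6260/4.6000 = 0.1361, so P(H) = 0.1361/(1+0.1361) ≈ 0.12.

P(H) = 0.12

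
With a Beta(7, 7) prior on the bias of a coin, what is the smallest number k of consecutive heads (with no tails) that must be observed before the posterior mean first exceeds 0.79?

k = 20

After k heads and 0 tails the posterior is Beta(7+k, 7), with mean (7+k)/(7+7+k).
Set (7+k)/(14+k) > 0.79 and solve: k > (0.79·14 − 7)/(1 − 0.79) = 19.333.
The smallest integer exceeding 19.333 is 20.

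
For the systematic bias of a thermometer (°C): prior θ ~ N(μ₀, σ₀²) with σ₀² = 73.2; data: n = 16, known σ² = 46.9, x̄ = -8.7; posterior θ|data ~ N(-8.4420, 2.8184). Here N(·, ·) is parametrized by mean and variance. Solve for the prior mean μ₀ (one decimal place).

The posterior mean is a precision-weighted average: μ_n = (τ₀μ₀ + τ_data·x̄)/(τ₀+τ_data), with τ₀=1/σ₀² and τ_data=n/σ².
Here τ₀ = 1/73.2 = 0.013661 and τ_data = 16/46.9 = 0.341151, so τ_n = 0.354812.
Rearranging for μ₀: μ₀ = (μ_n·τ_n − τ_data·x̄)/τ₀ = (-8.4420·0.354812 − 0.341151·-8.7) / 0.013661 = -0.027309/0.013661 ≈ -2.0.

μ₀ = -2.0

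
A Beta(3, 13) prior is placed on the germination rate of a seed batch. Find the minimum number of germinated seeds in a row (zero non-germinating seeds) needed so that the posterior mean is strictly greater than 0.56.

After k germinated seeds and 0 non-germinating seeds the posterior is Beta(3+k, 13), with mean (3+k)/(3+13+k).
Set (3+k)/(16+k) > 0.56 and solve: k > (0.56·16 − 3)/(1 − 0.56) = 13.545.
The smallest integer exceeding 13.545 is 14.

k = 14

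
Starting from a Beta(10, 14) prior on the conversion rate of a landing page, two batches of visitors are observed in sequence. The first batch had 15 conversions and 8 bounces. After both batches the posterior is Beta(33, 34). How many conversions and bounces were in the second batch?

Because Beta–binomial updating is additive in the counts, the combined data contributed (α_post−α_prior, β_post−β_prior) successes and failures.
Total across both batches: 33−10=23 conversions, 34−14=20 bounces.
Subtract the first batch: 23−15=8 conversions and 20−8=12 bounces.

8 conversions and 12 bounces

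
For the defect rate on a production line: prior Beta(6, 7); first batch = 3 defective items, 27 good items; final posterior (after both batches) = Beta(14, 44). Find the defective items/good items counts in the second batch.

5 defective items and 10 good items

Because Beta–binomial updating is additive in the counts, the combined data contributed (α_post−α_prior, β_post−β_prior) successes and failures.
Total across both batches: 14−6=8 defective items, 44−7=37 good items.
Subtract the first batch: 8−3=5 defective items and 37−27=10 good items.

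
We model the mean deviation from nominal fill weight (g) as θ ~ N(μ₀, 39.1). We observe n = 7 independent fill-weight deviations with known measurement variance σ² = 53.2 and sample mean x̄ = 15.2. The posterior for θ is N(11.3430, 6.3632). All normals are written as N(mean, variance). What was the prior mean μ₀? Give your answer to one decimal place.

μ₀ = -8.5

With known observation variance, the Normal–Normal posterior has precision τ_n = τ₀ + n/σ² and mean μ_n = (τ₀μ₀ + (n/σ²)x̄)/τ_n.
Here τ₀ = 1/39.1 = 0.025575 and τ_data = 7/53.2 = 0.131579, so τ_n = 0.157154.
Rearranging for μ₀: μ₀ = (μ_n·τ_n − τ_data·x̄)/τ₀ = (11.3430·0.157154 − 0.131579·15.2) / 0.025575 = -0.217403/0.025575 ≈ -8.5.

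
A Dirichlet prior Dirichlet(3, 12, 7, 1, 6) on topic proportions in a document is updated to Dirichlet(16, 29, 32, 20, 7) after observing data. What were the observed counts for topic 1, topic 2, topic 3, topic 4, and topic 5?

counts (13, 17, 25, 19, 1)

For a Dirichlet(α) prior with multinomial counts c, the posterior is Dirichlet(α + c) componentwise.
Counts are posterior − prior componentwise: 16−3=13, 29−12=17, 32−7=25, 20−1=19, 7−6=1.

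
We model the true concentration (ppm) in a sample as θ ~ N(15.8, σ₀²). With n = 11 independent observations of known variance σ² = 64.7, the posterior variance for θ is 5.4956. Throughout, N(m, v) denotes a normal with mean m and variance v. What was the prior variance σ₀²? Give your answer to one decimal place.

Posterior precision equals prior precision plus data precision: 1/σ_n² = 1/σ₀² + n/σ².
So 1/σ₀² = 1/5.4956 − 11/64.7 = 0.181964 − 0.170015 = 0.011949.
Hence σ₀² = 1/0.011949 ≈ 83.7.

σ₀² = 83.7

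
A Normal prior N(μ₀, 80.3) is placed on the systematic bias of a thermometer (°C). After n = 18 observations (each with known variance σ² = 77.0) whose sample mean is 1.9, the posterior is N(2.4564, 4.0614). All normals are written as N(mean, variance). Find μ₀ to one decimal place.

μ₀ = 12.9

The posterior mean is a precision-weighted average: μ_n = (τ₀μ₀ + τ_data·x̄)/(τ₀+τ_data), with τ₀=1/σ₀² and τ_data=n/σ².
Here τ₀ = 1/80.3 = 0.012453 and τ_data = 18/77.0 = 0.233766, so τ_n = 0.246219.
Rearranging for μ₀: μ₀ = (μ_n·τ_n − τ_data·x̄)/τ₀ = (2.4564·0.246219 − 0.233766·1.9) / 0.012453 = 0.160657/0.012453 ≈ 12.9.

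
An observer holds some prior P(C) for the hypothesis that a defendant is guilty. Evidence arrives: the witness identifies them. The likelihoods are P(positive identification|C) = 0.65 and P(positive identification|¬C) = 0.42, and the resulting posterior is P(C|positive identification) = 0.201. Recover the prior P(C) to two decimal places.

In odds form, posterior odds = prior odds × likelihood ratio, so prior odds = posterior odds ÷ LR.
Posterior odds = 0.201/(1−0.201) = 0.2516. LR = 0.65/0.42 = 1.5476.
Prior odds = 0.2516/1.5476 = 0.1626, so P(C) = 0.1626/(1+0.1626) ≈ 0.14.

P(C) = 0.14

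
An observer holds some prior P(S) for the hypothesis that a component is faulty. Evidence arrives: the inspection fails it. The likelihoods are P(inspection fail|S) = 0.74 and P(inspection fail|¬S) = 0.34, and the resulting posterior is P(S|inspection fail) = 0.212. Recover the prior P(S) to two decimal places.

P(S) = 0.11

Bayes' rule in odds form gives O(S|E) = O(S)·[P(E|S)/P(E|¬S)], hence O(S) = O(S|E)/LR.
Posterior odds = 0.212/(1−0.212) = 0.2690. LR = 0.74/0.34 = 2.1765.
Prior odds = 0.2690/2.1765 = 0.1236, so P(S) = 0.1236/(1+0.1236) ≈ 0.11.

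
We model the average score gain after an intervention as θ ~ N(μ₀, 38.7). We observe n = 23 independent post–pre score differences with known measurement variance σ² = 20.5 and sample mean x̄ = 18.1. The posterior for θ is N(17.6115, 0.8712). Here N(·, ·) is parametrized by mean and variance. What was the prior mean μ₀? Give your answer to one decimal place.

The posterior mean is a precision-weighted average: μ_n = (τ₀μ₀ + τ_data·x̄)/(τ₀+τ_data), with τ₀=1/σ₀² and τ_data=n/σ².
Here τ₀ = 1/38.7 = 0.025840 and τ_data = 23/20.5 = 1.121951, so τ_n = 1.147791.
Rearranging for μ₀: μ₀ = (μ_n·τ_n − τ_data·x̄)/τ₀ = (17.6115·1.147791 − 1.121951·18.1) / 0.025840 = -0.092992/0.025840 ≈ -3.6.

μ₀ = -3.6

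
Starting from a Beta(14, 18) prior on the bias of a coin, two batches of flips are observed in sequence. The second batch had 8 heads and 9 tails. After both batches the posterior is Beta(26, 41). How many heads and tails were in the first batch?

Sequential conjugate updates are equivalent to a single update on the pooled data, so total successes = posterior α − prior α and total failures = posterior β − prior β.
Total across both batches: 26−14=12 heads, 41−18=23 tails.
Subtract the second batch: 12−8=4 heads and 23−9=14 tails.

4 heads and 14 tails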